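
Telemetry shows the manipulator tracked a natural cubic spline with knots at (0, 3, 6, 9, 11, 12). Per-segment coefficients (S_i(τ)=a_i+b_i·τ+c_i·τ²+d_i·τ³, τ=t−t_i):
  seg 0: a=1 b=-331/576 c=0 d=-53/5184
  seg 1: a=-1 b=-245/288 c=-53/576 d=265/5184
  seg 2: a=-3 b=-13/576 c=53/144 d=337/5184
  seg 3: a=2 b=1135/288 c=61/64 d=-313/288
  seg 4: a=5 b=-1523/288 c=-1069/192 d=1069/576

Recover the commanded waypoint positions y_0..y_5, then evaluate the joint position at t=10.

y_0 = S_0(0) = a_0 = 1
y_1 = S_1(0) = a_1 = -1
y_2 = S_2(0) = a_2 = -3
y_3 = S_3(0) = a_3 = 2
y_4 = S_4(0) = a_4 = 5
y_5 = S_4(1) = -4
t_q=10 is in segment 3 (τ=1); S_3(τ)=1115/192

y_0=1 y_1=-1 y_2=-3 y_3=2 y_4=5 y_5=-4
S(10) = 1115/192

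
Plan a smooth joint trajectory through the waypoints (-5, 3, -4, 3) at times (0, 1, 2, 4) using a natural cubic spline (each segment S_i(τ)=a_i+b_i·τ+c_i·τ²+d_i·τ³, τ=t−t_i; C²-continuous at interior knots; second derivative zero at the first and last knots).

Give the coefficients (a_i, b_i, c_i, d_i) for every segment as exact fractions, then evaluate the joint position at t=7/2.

  seg 0: a=-5 b=569/46 c=0 d=-201/46
  seg 1: a=3 b=-17/23 c=-603/46 d=315/46
  seg 2: a=-4 b=-295/46 c=171/23 d=-57/46
S(7/2) = -395/368

Δ: Δ0=8, Δ1=-7, Δ2=7/2
row 1: diag=4, rhs=-90; c'=1/4, d'=-45/2
row 2: denom=6−1·1/4=23/4; d'=(63−1·-45/2)/(23/4)=342/23
back: M2=342/23
back: M1=-45/2−1/4·342/23=-603/23
M: M0=0, M1=-603/23, M2=342/23, M3=0
seg 0: a=-5, c=M0/2=0, d=(M1−M0)/(6·1)=-201/46, b=Δ0−h0·(2M0+M1)/6=569/46
seg 1: a=3, c=M1/2=-603/46, d=(M2−M1)/(6·1)=315/46, b=Δ1−h1·(2M1+M2)/6=-17/23
seg 2: a=-4, c=M2/2=171/23, d=(M3−M2)/(6·2)=-57/46, b=Δ2−h2·(2M2+M3)/6=-295/46
t_q=7/2 → seg 2, τ=3/2; S=-4+-295/46·τ+171/23·τ²+-57/46·τ³=-395/368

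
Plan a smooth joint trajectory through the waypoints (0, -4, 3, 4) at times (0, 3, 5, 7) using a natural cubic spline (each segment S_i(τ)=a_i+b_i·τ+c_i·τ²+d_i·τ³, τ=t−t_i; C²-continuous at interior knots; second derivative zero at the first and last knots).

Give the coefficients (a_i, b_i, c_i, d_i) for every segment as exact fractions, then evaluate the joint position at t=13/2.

Δ: Δ0=-4/3, Δ1=7/2, Δ2=1/2
row 1: diag=10, rhs=29; c'=1/5, d'=29/10
row 2: denom=8−2·1/5=38/5; d'=(-18−2·29/10)/(38/5)=-119/38
back: M2=-119/38
back: M1=29/10−1/5·-119/38=67/19
M: M0=0, M1=67/19, M2=-119/38, M3=0
seg 0: a=0, c=M0/2=0, d=(M1−M0)/(6·3)=67/342, b=Δ0−h0·(2M0+M1)/6=-353/114
seg 1: a=-4, c=M1/2=67/38, d=(M2−M1)/(6·2)=-253/456, b=Δ1−h1·(2M1+M2)/6=125/57
seg 2: a=3, c=M2/2=-119/76, d=(M3−M2)/(6·2)=119/456, b=Δ2−h2·(2M2+M3)/6=295/114
t_q=13/2 → seg 2, τ=3/2; S=3+295/114·τ+-119/76·τ²+119/456·τ³=5155/1216

  seg 0: a=0 b=-353/114 c=0 d=67/342
  seg 1: a=-4 b=125/57 c=67/38 d=-253/456
  seg 2: a=3 b=295/114 c=-119/76 d=119/456
S(13/2) = 5155/1216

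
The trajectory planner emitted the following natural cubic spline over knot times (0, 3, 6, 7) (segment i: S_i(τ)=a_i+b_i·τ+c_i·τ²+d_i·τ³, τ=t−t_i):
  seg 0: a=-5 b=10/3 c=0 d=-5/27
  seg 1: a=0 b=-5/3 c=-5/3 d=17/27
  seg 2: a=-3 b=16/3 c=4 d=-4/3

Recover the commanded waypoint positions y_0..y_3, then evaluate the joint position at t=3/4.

y_0=-5 y_1=0 y_2=-3 y_3=5
S(3/4) = -165/64

y_0 = S_0(0) = a_0 = -5
y_1 = S_1(0) = a_1 = 0
y_2 = S_2(0) = a_2 = -3
y_3 = S_2(1) = 5
t_q=3/4 is in segment 0 (τ=3/4); S_0(τ)=-165/64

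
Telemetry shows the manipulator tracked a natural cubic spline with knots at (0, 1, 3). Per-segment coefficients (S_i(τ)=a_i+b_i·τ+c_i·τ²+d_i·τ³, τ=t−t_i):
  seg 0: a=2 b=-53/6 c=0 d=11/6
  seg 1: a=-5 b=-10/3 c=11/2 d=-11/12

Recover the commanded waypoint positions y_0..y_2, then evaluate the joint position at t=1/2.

y_0=2 y_1=-5 y_2=3
S(1/2) = -35/16

y_0 = S_0(0) = a_0 = 2
y_1 = S_1(0) = a_1 = -5
y_2 = S_1(2) = 3
t_q=1/2 is in segment 0 (τ=1/2); S_0(τ)=-35/16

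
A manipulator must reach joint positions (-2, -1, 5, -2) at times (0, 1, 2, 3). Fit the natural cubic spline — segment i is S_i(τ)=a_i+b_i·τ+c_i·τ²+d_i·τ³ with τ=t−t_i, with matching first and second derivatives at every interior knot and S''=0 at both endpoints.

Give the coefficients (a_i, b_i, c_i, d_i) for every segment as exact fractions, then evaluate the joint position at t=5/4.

Δ: Δ0=1, Δ1=6, Δ2=-7
row 1: diag=4, rhs=30; c'=1/4, d'=15/2
row 2: denom=4−1·1/4=15/4; d'=(-78−1·15/2)/(15/4)=-114/5
back: M2=-114/5
back: M1=15/2−1/4·-114/5=66/5
M: M0=0, M1=66/5, M2=-114/5, M3=0
seg 0: a=-2, c=M0/2=0, d=(M1−M0)/(6·1)=11/5, b=Δ0−h0·(2M0+M1)/6=-6/5
seg 1: a=-1, c=M1/2=33/5, d=(M2−M1)/(6·1)=-6, b=Δ1−h1·(2M1+M2)/6=27/5
seg 2: a=5, c=M2/2=-57/5, d=(M3−M2)/(6·1)=19/5, b=Δ2−h2·(2M2+M3)/6=3/5
t_q=5/4 → seg 1, τ=1/4; S=-1+27/5·τ+33/5·τ²+-6·τ³=107/160

  seg 0: a=-2 b=-6/5 c=0 d=11/5
  seg 1: a=-1 b=27/5 c=33/5 d=-6
  seg 2: a=5 b=3/5 c=-57/5 d=19/5
S(5/4) = 107/160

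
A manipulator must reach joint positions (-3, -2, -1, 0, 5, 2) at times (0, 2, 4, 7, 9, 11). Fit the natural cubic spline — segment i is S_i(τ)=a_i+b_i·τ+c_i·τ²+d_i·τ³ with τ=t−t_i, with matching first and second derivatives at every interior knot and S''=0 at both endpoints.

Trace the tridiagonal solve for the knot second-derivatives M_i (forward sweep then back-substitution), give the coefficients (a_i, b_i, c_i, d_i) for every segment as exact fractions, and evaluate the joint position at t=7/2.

Δ: Δ0=1/2, Δ1=1/2, Δ2=1/3, Δ3=5/2, Δ4=-3/2
row 1: diag=8, rhs=0; c'=1/4, d'=0
row 2: denom=10−2·1/4=19/2; d'=(-1−2·0)/(19/2)=-2/19
row 3: denom=10−3·6/19=172/19; d'=(13−3·-2/19)/(172/19)=253/172
row 4: denom=8−2·19/86=325/43; d'=(-24−2·253/172)/(325/43)=-2317/650
back: M4=-2317/650
back: M3=253/172−19/86·-2317/650=734/325
back: M2=-2/19−6/19·734/325=-266/325
back: M1=0−1/4·-266/325=133/650
M: M0=0, M1=133/650, M2=-266/325, M3=734/325, M4=-2317/650, M5=0
seg 0: a=-3, c=M0/2=0, d=(M1−M0)/(6·2)=133/7800, b=Δ0−h0·(2M0+M1)/6=421/975
seg 1: a=-2, c=M1/2=133/1300, d=(M2−M1)/(6·2)=-133/1560, b=Δ1−h1·(2M1+M2)/6=1241/1950
seg 2: a=-1, c=M2/2=-133/325, d=(M3−M2)/(6·3)=20/117, b=Δ2−h2·(2M2+M3)/6=22/975
seg 3: a=0, c=M3/2=367/325, d=(M4−M3)/(6·2)=-757/1560, b=Δ3−h3·(2M3+M4)/6=2128/975
seg 4: a=5, c=M4/2=-2317/1300, d=(M5−M4)/(6·2)=2317/7800, b=Δ4−h4·(2M4+M5)/6=1709/1950
t_q=7/2 → seg 1, τ=3/2; S=-2+1241/1950·τ+133/1300·τ²+-133/1560·τ³=-22941/20800

  seg 0: a=-3 b=421/975 c=0 d=133/7800
  seg 1: a=-2 b=1241/1950 c=133/1300 d=-133/1560
  seg 2: a=-1 b=22/975 c=-133/325 d=20/117
  seg 3: a=0 b=2128/975 c=367/325 d=-757/1560
  seg 4: a=5 b=1709/1950 c=-2317/1300 d=2317/7800
S(7/2) = -22941/20800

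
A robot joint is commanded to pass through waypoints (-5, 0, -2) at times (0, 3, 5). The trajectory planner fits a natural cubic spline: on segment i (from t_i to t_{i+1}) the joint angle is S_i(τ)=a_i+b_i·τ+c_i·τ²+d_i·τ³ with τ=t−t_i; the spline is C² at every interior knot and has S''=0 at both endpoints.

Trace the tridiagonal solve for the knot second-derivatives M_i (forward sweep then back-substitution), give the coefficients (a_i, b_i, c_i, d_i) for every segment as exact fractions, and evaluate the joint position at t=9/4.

Δ: Δ0=5/3, Δ1=-1
row 1: diag=10, rhs=-16; c'=1/5, d'=-8/5
back: M1=-8/5
M: M0=0, M1=-8/5, M2=0
seg 0: a=-5, c=M0/2=0, d=(M1−M0)/(6·3)=-4/45, b=Δ0−h0·(2M0+M1)/6=37/15
seg 1: a=0, c=M1/2=-4/5, d=(M2−M1)/(6·2)=2/15, b=Δ1−h1·(2M1+M2)/6=1/15
t_q=9/4 → seg 0, τ=9/4; S=-5+37/15·τ+0·τ²+-4/45·τ³=-37/80

  seg 0: a=-5 b=37/15 c=0 d=-4/45
  seg 1: a=0 b=1/15 c=-4/5 d=2/15
S(9/4) = -37/80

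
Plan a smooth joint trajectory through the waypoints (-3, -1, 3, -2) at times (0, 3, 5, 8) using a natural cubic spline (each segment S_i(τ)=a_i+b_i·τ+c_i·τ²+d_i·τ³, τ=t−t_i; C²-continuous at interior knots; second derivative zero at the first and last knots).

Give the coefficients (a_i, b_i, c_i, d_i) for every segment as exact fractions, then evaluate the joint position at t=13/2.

  seg 0: a=-3 b=1/48 c=0 d=31/432
  seg 1: a=-1 b=47/24 c=31/48 d=-5/16
  seg 2: a=3 b=19/24 c=-59/48 d=59/432
S(13/2) = 241/128

Δ: Δ0=2/3, Δ1=2, Δ2=-5/3
row 1: diag=10, rhs=8; c'=1/5, d'=4/5
row 2: denom=10−2·1/5=48/5; d'=(-22−2·4/5)/(48/5)=-59/24
back: M2=-59/24
back: M1=4/5−1/5·-59/24=31/24
M: M0=0, M1=31/24, M2=-59/24, M3=0
seg 0: a=-3, c=M0/2=0, d=(M1−M0)/(6·3)=31/432, b=Δ0−h0·(2M0+M1)/6=1/48
seg 1: a=-1, c=M1/2=31/48, d=(M2−M1)/(6·2)=-5/16, b=Δ1−h1·(2M1+M2)/6=47/24
seg 2: a=3, c=M2/2=-59/48, d=(M3−M2)/(6·3)=59/432, b=Δ2−h2·(2M2+M3)/6=19/24
t_q=13/2 → seg 2, τ=3/2; S=3+19/24·τ+-59/48·τ²+59/432·τ³=241/128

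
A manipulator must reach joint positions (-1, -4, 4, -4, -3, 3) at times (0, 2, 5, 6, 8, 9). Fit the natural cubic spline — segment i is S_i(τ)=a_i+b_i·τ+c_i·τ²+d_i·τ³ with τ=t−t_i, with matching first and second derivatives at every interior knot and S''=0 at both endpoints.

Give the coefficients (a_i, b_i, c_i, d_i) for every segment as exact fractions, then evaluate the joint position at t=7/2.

Δ: Δ0=-3/2, Δ1=8/3, Δ2=-8, Δ3=1/2, Δ4=6
row 1: diag=10, rhs=25; c'=3/10, d'=5/2
row 2: denom=8−3·3/10=71/10; d'=(-64−3·5/2)/(71/10)=-715/71
row 3: denom=6−1·10/71=416/71; d'=(51−1·-715/71)/(416/71)=271/26
row 4: denom=6−2·71/208=553/104; d'=(33−2·271/26)/(553/104)=16/7
back: M4=16/7
back: M3=271/26−71/208·16/7=135/14
back: M2=-715/71−10/71·135/14=-80/7
back: M1=5/2−3/10·-80/7=83/14
M: M0=0, M1=83/14, M2=-80/7, M3=135/14, M4=16/7, M5=0
seg 0: a=-1, c=M0/2=0, d=(M1−M0)/(6·2)=83/168, b=Δ0−h0·(2M0+M1)/6=-73/21
seg 1: a=-4, c=M1/2=83/28, d=(M2−M1)/(6·3)=-27/28, b=Δ1−h1·(2M1+M2)/6=103/42
seg 2: a=4, c=M2/2=-40/7, d=(M3−M2)/(6·1)=295/84, b=Δ2−h2·(2M2+M3)/6=-487/84
seg 3: a=-4, c=M3/2=135/28, d=(M4−M3)/(6·2)=-103/168, b=Δ3−h3·(2M3+M4)/6=-281/42
seg 4: a=-3, c=M4/2=8/7, d=(M5−M4)/(6·1)=-8/21, b=Δ4−h4·(2M4+M5)/6=110/21
t_q=7/2 → seg 1, τ=3/2; S=-4+103/42·τ+83/28·τ²+-27/28·τ³=99/32

  seg 0: a=-1 b=-73/21 c=0 d=83/168
  seg 1: a=-4 b=103/42 c=83/28 d=-27/28
  seg 2: a=4 b=-487/84 c=-40/7 d=295/84
  seg 3: a=-4 b=-281/42 c=135/28 d=-103/168
  seg 4: a=-3 b=110/21 c=8/7 d=-8/21
S(7/2) = 99/32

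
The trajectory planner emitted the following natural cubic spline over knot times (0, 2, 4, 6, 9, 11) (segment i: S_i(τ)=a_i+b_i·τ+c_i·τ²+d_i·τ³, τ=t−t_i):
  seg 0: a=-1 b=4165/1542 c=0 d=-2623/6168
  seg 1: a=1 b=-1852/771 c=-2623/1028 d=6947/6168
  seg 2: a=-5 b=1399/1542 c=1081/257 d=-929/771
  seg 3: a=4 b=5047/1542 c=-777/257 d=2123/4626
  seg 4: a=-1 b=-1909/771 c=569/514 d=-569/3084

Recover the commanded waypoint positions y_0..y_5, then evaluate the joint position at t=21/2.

y_0=-1 y_1=1 y_2=-5 y_3=4 y_4=-1 y_5=-3
S(21/2) = -23405/8224

y_0 = S_0(0) = a_0 = -1
y_1 = S_1(0) = a_1 = 1
y_2 = S_2(0) = a_2 = -5
y_3 = S_3(0) = a_3 = 4
y_4 = S_4(0) = a_4 = -1
y_5 = S_4(2) = -3
t_q=21/2 is in segment 4 (τ=3/2); S_4(τ)=-23405/8224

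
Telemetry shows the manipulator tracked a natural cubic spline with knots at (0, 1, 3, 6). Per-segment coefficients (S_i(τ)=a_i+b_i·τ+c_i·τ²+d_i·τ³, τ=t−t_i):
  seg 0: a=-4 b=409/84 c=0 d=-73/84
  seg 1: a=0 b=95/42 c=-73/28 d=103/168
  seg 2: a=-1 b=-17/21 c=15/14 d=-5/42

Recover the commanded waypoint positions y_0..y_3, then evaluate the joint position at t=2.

y_0 = S_0(0) = a_0 = -4
y_1 = S_1(0) = a_1 = 0
y_2 = S_2(0) = a_2 = -1
y_3 = S_2(3) = 3
t_q=2 is in segment 1 (τ=1); S_1(τ)=15/56

y_0=-4 y_1=0 y_2=-1 y_3=3
S(2) = 15/56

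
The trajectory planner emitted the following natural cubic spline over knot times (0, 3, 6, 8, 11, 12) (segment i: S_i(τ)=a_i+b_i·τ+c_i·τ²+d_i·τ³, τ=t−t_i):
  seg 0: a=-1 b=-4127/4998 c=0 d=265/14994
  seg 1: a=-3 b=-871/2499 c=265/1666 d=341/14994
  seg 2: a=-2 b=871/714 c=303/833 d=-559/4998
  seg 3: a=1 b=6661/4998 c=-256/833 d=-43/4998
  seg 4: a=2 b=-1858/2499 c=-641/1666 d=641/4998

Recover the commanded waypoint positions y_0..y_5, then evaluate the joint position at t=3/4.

y_0=-1 y_1=-3 y_2=-2 y_3=1 y_4=2 y_5=1
S(3/4) = -171861/106624

y_0 = S_0(0) = a_0 = -1
y_1 = S_1(0) = a_1 = -3
y_2 = S_2(0) = a_2 = -2
y_3 = S_3(0) = a_3 = 1
y_4 = S_4(0) = a_4 = 2
y_5 = S_4(1) = 1
t_q=3/4 is in segment 0 (τ=3/4); S_0(τ)=-171861/106624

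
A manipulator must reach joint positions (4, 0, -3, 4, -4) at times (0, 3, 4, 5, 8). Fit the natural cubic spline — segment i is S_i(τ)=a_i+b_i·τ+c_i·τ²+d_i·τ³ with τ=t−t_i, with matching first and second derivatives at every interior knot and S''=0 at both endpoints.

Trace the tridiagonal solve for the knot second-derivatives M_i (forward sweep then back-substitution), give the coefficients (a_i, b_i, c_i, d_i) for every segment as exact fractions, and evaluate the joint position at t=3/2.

  seg 0: a=4 b=13/30 c=0 d=-53/270
  seg 1: a=0 b=-73/15 c=-53/30 d=109/30
  seg 2: a=-3 b=5/2 c=137/15 d=-139/30
  seg 3: a=4 b=103/15 c=-143/30 d=143/270
S(3/2) = 319/80

Δ: Δ0=-4/3, Δ1=-3, Δ2=7, Δ3=-8/3
row 1: diag=8, rhs=-10; c'=1/8, d'=-5/4
row 2: denom=4−1·1/8=31/8; d'=(60−1·-5/4)/(31/8)=490/31
row 3: denom=8−1·8/31=240/31; d'=(-58−1·490/31)/(240/31)=-143/15
back: M3=-143/15
back: M2=490/31−8/31·-143/15=274/15
back: M1=-5/4−1/8·274/15=-53/15
M: M0=0, M1=-53/15, M2=274/15, M3=-143/15, M4=0
seg 0: a=4, c=M0/2=0, d=(M1−M0)/(6·3)=-53/270, b=Δ0−h0·(2M0+M1)/6=13/30
seg 1: a=0, c=M1/2=-53/30, d=(M2−M1)/(6·1)=109/30, b=Δ1−h1·(2M1+M2)/6=-73/15
seg 2: a=-3, c=M2/2=137/15, d=(M3−M2)/(6·1)=-139/30, b=Δ2−h2·(2M2+M3)/6=5/2
seg 3: a=4, c=M3/2=-143/30, d=(M4−M3)/(6·3)=143/270, b=Δ3−h3·(2M3+M4)/6=103/15
t_q=3/2 → seg 0, τ=3/2; S=4+13/30·τ+0·τ²+-53/270·τ³=319/80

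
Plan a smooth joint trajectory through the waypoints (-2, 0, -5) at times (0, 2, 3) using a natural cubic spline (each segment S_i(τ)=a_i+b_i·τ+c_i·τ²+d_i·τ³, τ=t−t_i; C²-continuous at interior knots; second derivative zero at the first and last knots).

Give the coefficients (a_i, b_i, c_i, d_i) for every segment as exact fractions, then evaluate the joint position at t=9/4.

Δ: Δ0=1, Δ1=-5
row 1: diag=6, rhs=-36; c'=1/6, d'=-6
back: M1=-6
M: M0=0, M1=-6, M2=0
seg 0: a=-2, c=M0/2=0, d=(M1−M0)/(6·2)=-1/2, b=Δ0−h0·(2M0+M1)/6=3
seg 1: a=0, c=M1/2=-3, d=(M2−M1)/(6·1)=1, b=Δ1−h1·(2M1+M2)/6=-3
t_q=9/4 → seg 1, τ=1/4; S=0+-3·τ+-3·τ²+1·τ³=-59/64

  seg 0: a=-2 b=3 c=0 d=-1/2
  seg 1: a=0 b=-3 c=-3 d=1
S(9/4) = -59/64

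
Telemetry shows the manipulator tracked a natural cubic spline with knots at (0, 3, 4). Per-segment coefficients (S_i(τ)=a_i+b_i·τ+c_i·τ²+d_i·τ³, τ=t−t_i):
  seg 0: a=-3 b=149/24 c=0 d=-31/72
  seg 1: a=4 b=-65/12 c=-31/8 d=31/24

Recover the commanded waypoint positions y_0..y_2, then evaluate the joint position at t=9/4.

y_0 = S_0(0) = a_0 = -3
y_1 = S_1(0) = a_1 = 4
y_2 = S_1(1) = -4
t_q=9/4 is in segment 0 (τ=9/4); S_0(τ)=3105/512

y_0=-3 y_1=4 y_2=-4
S(9/4) = 3105/512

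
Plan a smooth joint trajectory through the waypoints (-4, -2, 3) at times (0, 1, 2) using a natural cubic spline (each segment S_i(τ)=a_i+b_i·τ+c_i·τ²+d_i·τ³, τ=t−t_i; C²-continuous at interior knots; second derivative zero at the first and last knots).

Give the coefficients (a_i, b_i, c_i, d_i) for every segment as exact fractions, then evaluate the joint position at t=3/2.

Δ: Δ0=2, Δ1=5
row 1: diag=4, rhs=18; c'=1/4, d'=9/2
back: M1=9/2
M: M0=0, M1=9/2, M2=0
seg 0: a=-4, c=M0/2=0, d=(M1−M0)/(6·1)=3/4, b=Δ0−h0·(2M0+M1)/6=5/4
seg 1: a=-2, c=M1/2=9/4, d=(M2−M1)/(6·1)=-3/4, b=Δ1−h1·(2M1+M2)/6=7/2
t_q=3/2 → seg 1, τ=1/2; S=-2+7/2·τ+9/4·τ²+-3/4·τ³=7/32

  seg 0: a=-4 b=5/4 c=0 d=3/4
  seg 1: a=-2 b=7/2 c=9/4 d=-3/4
S(3/2) = 7/32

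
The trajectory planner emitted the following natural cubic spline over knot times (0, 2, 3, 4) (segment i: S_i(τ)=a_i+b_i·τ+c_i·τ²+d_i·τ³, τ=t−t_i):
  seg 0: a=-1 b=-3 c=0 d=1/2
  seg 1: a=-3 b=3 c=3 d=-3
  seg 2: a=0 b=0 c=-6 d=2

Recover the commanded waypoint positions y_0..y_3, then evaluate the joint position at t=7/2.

y_0=-1 y_1=-3 y_2=0 y_3=-4
S(7/2) = -5/4

y_0 = S_0(0) = a_0 = -1
y_1 = S_1(0) = a_1 = -3
y_2 = S_2(0) = a_2 = 0
y_3 = S_2(1) = -4
t_q=7/2 is in segment 2 (τ=1/2); S_2(τ)=-5/4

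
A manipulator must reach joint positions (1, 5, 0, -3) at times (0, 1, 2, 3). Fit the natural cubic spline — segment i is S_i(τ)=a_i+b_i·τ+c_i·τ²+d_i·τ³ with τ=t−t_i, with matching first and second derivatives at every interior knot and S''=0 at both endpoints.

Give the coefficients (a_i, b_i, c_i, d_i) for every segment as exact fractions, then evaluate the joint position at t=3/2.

Δ: Δ0=4, Δ1=-5, Δ2=-3
row 1: diag=4, rhs=-54; c'=1/4, d'=-27/2
row 2: denom=4−1·1/4=15/4; d'=(12−1·-27/2)/(15/4)=34/5
back: M2=34/5
back: M1=-27/2−1/4·34/5=-76/5
M: M0=0, M1=-76/5, M2=34/5, M3=0
seg 0: a=1, c=M0/2=0, d=(M1−M0)/(6·1)=-38/15, b=Δ0−h0·(2M0+M1)/6=98/15
seg 1: a=5, c=M1/2=-38/5, d=(M2−M1)/(6·1)=11/3, b=Δ1−h1·(2M1+M2)/6=-16/15
seg 2: a=0, c=M2/2=17/5, d=(M3−M2)/(6·1)=-17/15, b=Δ2−h2·(2M2+M3)/6=-79/15
t_q=3/2 → seg 1, τ=1/2; S=5+-16/15·τ+-38/5·τ²+11/3·τ³=121/40

  seg 0: a=1 b=98/15 c=0 d=-38/15
  seg 1: a=5 b=-16/15 c=-38/5 d=11/3
  seg 2: a=0 b=-79/15 c=17/5 d=-17/15
S(3/2) = 121/40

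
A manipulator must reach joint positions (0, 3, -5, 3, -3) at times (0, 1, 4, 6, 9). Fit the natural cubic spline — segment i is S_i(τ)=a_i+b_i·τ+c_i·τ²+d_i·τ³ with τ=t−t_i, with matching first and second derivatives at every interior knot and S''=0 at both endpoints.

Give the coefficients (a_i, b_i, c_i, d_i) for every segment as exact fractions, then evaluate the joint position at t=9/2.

  seg 0: a=0 b=469/113 c=0 d=-130/113
  seg 1: a=3 b=79/113 c=-390/113 d=2369/3051
  seg 2: a=-5 b=108/113 c=1199/339 d=-683/678
  seg 3: a=3 b=1022/339 c=-850/339 d=850/3051
S(9/2) = -6805/1808

Δ: Δ0=3, Δ1=-8/3, Δ2=4, Δ3=-2
row 1: diag=8, rhs=-34; c'=3/8, d'=-17/4
row 2: denom=10−3·3/8=71/8; d'=(40−3·-17/4)/(71/8)=422/71
row 3: denom=10−2·16/71=678/71; d'=(-36−2·422/71)/(678/71)=-1700/339
back: M3=-1700/339
back: M2=422/71−16/71·-1700/339=2398/339
back: M1=-17/4−3/8·2398/339=-780/113
M: M0=0, M1=-780/113, M2=2398/339, M3=-1700/339, M4=0
seg 0: a=0, c=M0/2=0, d=(M1−M0)/(6·1)=-130/113, b=Δ0−h0·(2M0+M1)/6=469/113
seg 1: a=3, c=M1/2=-390/113, d=(M2−M1)/(6·3)=2369/3051, b=Δ1−h1·(2M1+M2)/6=79/113
seg 2: a=-5, c=M2/2=1199/339, d=(M3−M2)/(6·2)=-683/678, b=Δ2−h2·(2M2+M3)/6=108/113
seg 3: a=3, c=M3/2=-850/339, d=(M4−M3)/(6·3)=850/3051, b=Δ3−h3·(2M3+M4)/6=1022/339
t_q=9/2 → seg 2, τ=1/2; S=-5+108/113·τ+1199/339·τ²+-683/678·τ³=-6805/1808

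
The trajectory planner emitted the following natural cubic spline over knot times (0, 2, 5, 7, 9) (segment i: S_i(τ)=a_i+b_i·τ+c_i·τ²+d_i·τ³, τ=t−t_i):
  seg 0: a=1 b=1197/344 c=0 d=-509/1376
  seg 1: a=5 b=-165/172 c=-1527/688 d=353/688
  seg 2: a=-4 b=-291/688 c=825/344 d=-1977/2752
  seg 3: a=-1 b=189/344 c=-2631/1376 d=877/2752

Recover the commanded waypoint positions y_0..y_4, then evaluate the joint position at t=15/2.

y_0=1 y_1=5 y_2=-4 y_3=-1 y_4=-5
S(15/2) = -25615/22016

y_0 = S_0(0) = a_0 = 1
y_1 = S_1(0) = a_1 = 5
y_2 = S_2(0) = a_2 = -4
y_3 = S_3(0) = a_3 = -1
y_4 = S_3(2) = -5
t_q=15/2 is in segment 3 (τ=1/2); S_3(τ)=-25615/22016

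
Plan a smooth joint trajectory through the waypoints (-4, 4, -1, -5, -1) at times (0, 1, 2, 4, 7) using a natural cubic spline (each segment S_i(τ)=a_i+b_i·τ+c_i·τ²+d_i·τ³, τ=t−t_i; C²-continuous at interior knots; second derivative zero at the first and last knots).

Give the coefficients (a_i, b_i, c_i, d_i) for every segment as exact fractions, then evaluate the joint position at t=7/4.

  seg 0: a=-4 b=3695/321 c=0 d=-1127/321
  seg 1: a=4 b=314/321 c=-1127/107 d=1462/321
  seg 2: a=-1 b=-2062/321 c=335/107 d=-295/642
  seg 3: a=-5 b=188/321 c=40/107 d=-40/963
S(7/4) = 2501/3424

Δ: Δ0=8, Δ1=-5, Δ2=-2, Δ3=4/3
row 1: diag=4, rhs=-78; c'=1/4, d'=-39/2
row 2: denom=6−1·1/4=23/4; d'=(18−1·-39/2)/(23/4)=150/23
row 3: denom=10−2·8/23=214/23; d'=(20−2·150/23)/(214/23)=80/107
back: M3=80/107
back: M2=150/23−8/23·80/107=670/107
back: M1=-39/2−1/4·670/107=-2254/107
M: M0=0, M1=-2254/107, M2=670/107, M3=80/107, M4=0
seg 0: a=-4, c=M0/2=0, d=(M1−M0)/(6·1)=-1127/321, b=Δ0−h0·(2M0+M1)/6=3695/321
seg 1: a=4, c=M1/2=-1127/107, d=(M2−M1)/(6·1)=1462/321, b=Δ1−h1·(2M1+M2)/6=314/321
seg 2: a=-1, c=M2/2=335/107, d=(M3−M2)/(6·2)=-295/642, b=Δ2−h2·(2M2+M3)/6=-2062/321
seg 3: a=-5, c=M3/2=40/107, d=(M4−M3)/(6·3)=-40/963, b=Δ3−h3·(2M3+M4)/6=188/321
t_q=7/4 → seg 1, τ=3/4; S=4+314/321·τ+-1127/107·τ²+1462/321·τ³=2501/3424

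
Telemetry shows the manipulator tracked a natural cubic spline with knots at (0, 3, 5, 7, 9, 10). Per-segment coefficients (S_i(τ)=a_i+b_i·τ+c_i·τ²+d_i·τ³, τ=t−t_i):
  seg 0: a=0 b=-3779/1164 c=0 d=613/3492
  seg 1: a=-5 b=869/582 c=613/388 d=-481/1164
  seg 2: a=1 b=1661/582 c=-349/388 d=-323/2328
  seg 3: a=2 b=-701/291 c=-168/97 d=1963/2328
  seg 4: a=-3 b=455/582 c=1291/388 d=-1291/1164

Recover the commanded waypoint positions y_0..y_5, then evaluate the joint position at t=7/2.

y_0 = S_0(0) = a_0 = 0
y_1 = S_1(0) = a_1 = -5
y_2 = S_2(0) = a_2 = 1
y_3 = S_3(0) = a_3 = 2
y_4 = S_4(0) = a_4 = -3
y_5 = S_4(1) = 0
t_q=7/2 is in segment 1 (τ=1/2); S_1(τ)=-12137/3104

y_0=0 y_1=-5 y_2=1 y_3=2 y_4=-3 y_5=0
S(7/2) = -12137/3104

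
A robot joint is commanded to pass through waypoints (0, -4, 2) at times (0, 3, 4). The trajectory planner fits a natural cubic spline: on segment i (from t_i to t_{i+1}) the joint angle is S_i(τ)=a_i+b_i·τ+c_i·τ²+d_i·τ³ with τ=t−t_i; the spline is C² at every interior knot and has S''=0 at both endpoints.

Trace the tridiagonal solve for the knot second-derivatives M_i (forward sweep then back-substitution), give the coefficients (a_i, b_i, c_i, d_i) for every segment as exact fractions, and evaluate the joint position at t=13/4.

Δ: Δ0=-4/3, Δ1=6
row 1: diag=8, rhs=44; c'=1/8, d'=11/2
back: M1=11/2
M: M0=0, M1=11/2, M2=0
seg 0: a=0, c=M0/2=0, d=(M1−M0)/(6·3)=11/36, b=Δ0−h0·(2M0+M1)/6=-49/12
seg 1: a=-4, c=M1/2=11/4, d=(M2−M1)/(6·1)=-11/12, b=Δ1−h1·(2M1+M2)/6=25/6
t_q=13/4 → seg 1, τ=1/4; S=-4+25/6·τ+11/4·τ²+-11/12·τ³=-717/256

  seg 0: a=0 b=-49/12 c=0 d=11/36
  seg 1: a=-4 b=25/6 c=11/4 d=-11/12
S(13/4) = -717/256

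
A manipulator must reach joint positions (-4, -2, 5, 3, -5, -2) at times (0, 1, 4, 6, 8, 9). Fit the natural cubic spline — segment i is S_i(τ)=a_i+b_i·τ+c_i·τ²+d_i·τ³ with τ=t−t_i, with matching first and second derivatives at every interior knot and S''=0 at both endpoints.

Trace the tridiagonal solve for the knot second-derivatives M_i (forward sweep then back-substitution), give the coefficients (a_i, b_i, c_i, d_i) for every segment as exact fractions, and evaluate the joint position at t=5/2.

Δ: Δ0=2, Δ1=7/3, Δ2=-1, Δ3=-4, Δ4=3
row 1: diag=8, rhs=2; c'=3/8, d'=1/4
row 2: denom=10−3·3/8=71/8; d'=(-20−3·1/4)/(71/8)=-166/71
row 3: denom=8−2·16/71=536/71; d'=(-18−2·-166/71)/(536/71)=-473/268
row 4: denom=6−2·71/268=733/134; d'=(42−2·-473/268)/(733/134)=6101/733
back: M4=6101/733
back: M3=-473/268−71/268·6101/733=-2910/733
back: M2=-166/71−16/71·-2910/733=-1058/733
back: M1=1/4−3/8·-1058/733=580/733
M: M0=0, M1=580/733, M2=-1058/733, M3=-2910/733, M4=6101/733, M5=0
seg 0: a=-4, c=M0/2=0, d=(M1−M0)/(6·1)=290/2199, b=Δ0−h0·(2M0+M1)/6=4108/2199
seg 1: a=-2, c=M1/2=290/733, d=(M2−M1)/(6·3)=-91/733, b=Δ1−h1·(2M1+M2)/6=4978/2199
seg 2: a=5, c=M2/2=-529/733, d=(M3−M2)/(6·2)=-463/2199, b=Δ2−h2·(2M2+M3)/6=2827/2199
seg 3: a=3, c=M3/2=-1455/733, d=(M4−M3)/(6·2)=9011/8796, b=Δ3−h3·(2M3+M4)/6=-9077/2199
seg 4: a=-5, c=M4/2=6101/1466, d=(M5−M4)/(6·1)=-6101/4398, b=Δ4−h4·(2M4+M5)/6=496/2199
t_q=5/2 → seg 1, τ=3/2; S=-2+4978/2199·τ+290/733·τ²+-91/733·τ³=10947/5864

  seg 0: a=-4 b=4108/2199 c=0 d=290/2199
  seg 1: a=-2 b=4978/2199 c=290/733 d=-91/733
  seg 2: a=5 b=2827/2199 c=-529/733 d=-463/2199
  seg 3: a=3 b=-9077/2199 c=-1455/733 d=9011/8796
  seg 4: a=-5 b=496/2199 c=6101/1466 d=-6101/4398
S(5/2) = 10947/5864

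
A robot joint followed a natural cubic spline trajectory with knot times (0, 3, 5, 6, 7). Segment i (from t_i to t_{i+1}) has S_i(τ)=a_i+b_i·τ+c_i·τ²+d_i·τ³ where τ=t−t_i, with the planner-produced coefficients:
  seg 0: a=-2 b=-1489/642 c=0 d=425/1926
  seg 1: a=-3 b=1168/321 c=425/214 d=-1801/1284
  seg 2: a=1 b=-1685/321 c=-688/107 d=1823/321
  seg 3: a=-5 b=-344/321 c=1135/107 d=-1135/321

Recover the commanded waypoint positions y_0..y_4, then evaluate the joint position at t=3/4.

y_0 = S_0(0) = a_0 = -2
y_1 = S_1(0) = a_1 = -3
y_2 = S_2(0) = a_2 = 1
y_3 = S_3(0) = a_3 = -5
y_4 = S_3(1) = 1
t_q=3/4 is in segment 0 (τ=3/4); S_0(τ)=-49941/13696

y_0=-2 y_1=-3 y_2=1 y_3=-5 y_4=1
S(3/4) = -49941/13696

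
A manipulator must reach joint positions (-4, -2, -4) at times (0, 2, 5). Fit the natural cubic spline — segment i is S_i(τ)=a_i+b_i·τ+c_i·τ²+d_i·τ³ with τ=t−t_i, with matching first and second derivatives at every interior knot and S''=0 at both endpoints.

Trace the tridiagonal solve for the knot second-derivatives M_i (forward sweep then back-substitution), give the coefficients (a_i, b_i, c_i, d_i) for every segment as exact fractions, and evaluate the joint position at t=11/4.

Δ: Δ0=1, Δ1=-2/3
row 1: diag=10, rhs=-10; c'=3/10, d'=-1
back: M1=-1
M: M0=0, M1=-1, M2=0
seg 0: a=-4, c=M0/2=0, d=(M1−M0)/(6·2)=-1/12, b=Δ0−h0·(2M0+M1)/6=4/3
seg 1: a=-2, c=M1/2=-1/2, d=(M2−M1)/(6·3)=1/18, b=Δ1−h1·(2M1+M2)/6=1/3
t_q=11/4 → seg 1, τ=3/4; S=-2+1/3·τ+-1/2·τ²+1/18·τ³=-257/128

  seg 0: a=-4 b=4/3 c=0 d=-1/12
  seg 1: a=-2 b=1/3 c=-1/2 d=1/18
S(11/4) = -257/128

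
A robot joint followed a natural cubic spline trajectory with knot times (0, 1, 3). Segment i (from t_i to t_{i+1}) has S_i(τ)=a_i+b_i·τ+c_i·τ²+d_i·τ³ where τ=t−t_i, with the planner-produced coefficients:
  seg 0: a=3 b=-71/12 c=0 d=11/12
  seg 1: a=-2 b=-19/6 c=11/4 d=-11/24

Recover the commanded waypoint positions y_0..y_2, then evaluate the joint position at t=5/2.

y_0 = S_0(0) = a_0 = 3
y_1 = S_1(0) = a_1 = -2
y_2 = S_1(2) = -1
t_q=5/2 is in segment 1 (τ=3/2); S_1(τ)=-135/64

y_0=3 y_1=-2 y_2=-1
S(5/2) = -135/64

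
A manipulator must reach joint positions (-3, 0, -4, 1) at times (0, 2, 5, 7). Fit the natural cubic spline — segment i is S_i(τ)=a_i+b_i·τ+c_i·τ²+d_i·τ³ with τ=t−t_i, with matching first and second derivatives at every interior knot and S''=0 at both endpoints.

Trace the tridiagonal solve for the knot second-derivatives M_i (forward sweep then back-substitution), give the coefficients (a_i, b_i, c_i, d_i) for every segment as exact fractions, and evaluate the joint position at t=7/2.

Δ: Δ0=3/2, Δ1=-4/3, Δ2=5/2
row 1: diag=10, rhs=-17; c'=3/10, d'=-17/10
row 2: denom=10−3·3/10=91/10; d'=(23−3·-17/10)/(91/10)=281/91
back: M2=281/91
back: M1=-17/10−3/10·281/91=-239/91
M: M0=0, M1=-239/91, M2=281/91, M3=0
seg 0: a=-3, c=M0/2=0, d=(M1−M0)/(6·2)=-239/1092, b=Δ0−h0·(2M0+M1)/6=1297/546
seg 1: a=0, c=M1/2=-239/182, d=(M2−M1)/(6·3)=20/63, b=Δ1−h1·(2M1+M2)/6=-137/546
seg 2: a=-4, c=M2/2=281/182, d=(M3−M2)/(6·2)=-281/1092, b=Δ2−h2·(2M2+M3)/6=241/546
t_q=7/2 → seg 1, τ=3/2; S=0+-137/546·τ+-239/182·τ²+20/63·τ³=-235/104

  seg 0: a=-3 b=1297/546 c=0 d=-239/1092
  seg 1: a=0 b=-137/546 c=-239/182 d=20/63
  seg 2: a=-4 b=241/546 c=281/182 d=-281/1092
S(7/2) = -235/104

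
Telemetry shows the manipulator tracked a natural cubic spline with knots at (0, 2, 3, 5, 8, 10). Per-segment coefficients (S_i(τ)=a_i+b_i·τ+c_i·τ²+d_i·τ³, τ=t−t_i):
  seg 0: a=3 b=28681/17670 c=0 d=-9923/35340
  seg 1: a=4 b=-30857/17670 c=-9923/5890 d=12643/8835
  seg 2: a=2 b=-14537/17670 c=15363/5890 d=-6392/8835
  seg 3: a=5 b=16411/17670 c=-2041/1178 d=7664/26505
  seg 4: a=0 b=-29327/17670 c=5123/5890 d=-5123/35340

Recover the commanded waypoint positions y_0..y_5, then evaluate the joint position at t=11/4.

y_0=3 y_1=4 y_2=2 y_3=5 y_4=0 y_5=-1
S(11/4) = 442237/188480

y_0 = S_0(0) = a_0 = 3
y_1 = S_1(0) = a_1 = 4
y_2 = S_2(0) = a_2 = 2
y_3 = S_3(0) = a_3 = 5
y_4 = S_4(0) = a_4 = 0
y_5 = S_4(2) = -1
t_q=11/4 is in segment 1 (τ=3/4); S_1(τ)=442237/188480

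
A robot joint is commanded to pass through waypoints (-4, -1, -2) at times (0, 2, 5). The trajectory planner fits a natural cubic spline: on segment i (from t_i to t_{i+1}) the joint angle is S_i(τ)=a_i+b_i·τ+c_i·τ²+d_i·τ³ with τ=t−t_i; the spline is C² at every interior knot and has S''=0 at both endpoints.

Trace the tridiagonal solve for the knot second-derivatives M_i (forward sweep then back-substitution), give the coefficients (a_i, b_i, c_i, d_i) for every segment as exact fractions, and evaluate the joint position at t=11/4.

Δ: Δ0=3/2, Δ1=-1/3
row 1: diag=10, rhs=-11; c'=3/10, d'=-11/10
back: M1=-11/10
M: M0=0, M1=-11/10, M2=0
seg 0: a=-4, c=M0/2=0, d=(M1−M0)/(6·2)=-11/120, b=Δ0−h0·(2M0+M1)/6=28/15
seg 1: a=-1, c=M1/2=-11/20, d=(M2−M1)/(6·3)=11/180, b=Δ1−h1·(2M1+M2)/6=23/30
t_q=11/4 → seg 1, τ=3/4; S=-1+23/30·τ+-11/20·τ²+11/180·τ³=-907/1280

  seg 0: a=-4 b=28/15 c=0 d=-11/120
  seg 1: a=-1 b=23/30 c=-11/20 d=11/180
S(11/4) = -907/1280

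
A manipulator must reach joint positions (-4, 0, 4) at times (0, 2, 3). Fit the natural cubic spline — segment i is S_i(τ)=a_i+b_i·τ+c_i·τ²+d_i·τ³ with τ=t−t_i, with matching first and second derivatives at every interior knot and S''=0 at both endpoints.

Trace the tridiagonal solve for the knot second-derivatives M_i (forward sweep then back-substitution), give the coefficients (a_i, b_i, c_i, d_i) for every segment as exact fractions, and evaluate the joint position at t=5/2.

  seg 0: a=-4 b=4/3 c=0 d=1/6
  seg 1: a=0 b=10/3 c=1 d=-1/3
S(5/2) = 15/8

Δ: Δ0=2, Δ1=4
row 1: diag=6, rhs=12; c'=1/6, d'=2
back: M1=2
M: M0=0, M1=2, M2=0
seg 0: a=-4, c=M0/2=0, d=(M1−M0)/(6·2)=1/6, b=Δ0−h0·(2M0+M1)/6=4/3
seg 1: a=0, c=M1/2=1, d=(M2−M1)/(6·1)=-1/3, b=Δ1−h1·(2M1+M2)/6=10/3
t_q=5/2 → seg 1, τ=1/2; S=0+10/3·τ+1·τ²+-1/3·τ³=15/8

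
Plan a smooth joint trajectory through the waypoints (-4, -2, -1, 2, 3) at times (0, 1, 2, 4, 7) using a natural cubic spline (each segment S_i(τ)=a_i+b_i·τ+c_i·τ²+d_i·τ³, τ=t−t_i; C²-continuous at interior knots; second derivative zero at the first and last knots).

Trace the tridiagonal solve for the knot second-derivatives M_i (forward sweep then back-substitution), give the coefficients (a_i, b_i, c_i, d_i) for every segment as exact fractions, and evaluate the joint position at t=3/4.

  seg 0: a=-4 b=737/321 c=0 d=-95/321
  seg 1: a=-2 b=452/321 c=-95/107 d=154/321
  seg 2: a=-1 b=344/321 c=59/107 d=-433/2568
  seg 3: a=2 b=805/642 c=-197/428 d=197/3852
S(3/4) = -16455/6848

Δ: Δ0=2, Δ1=1, Δ2=3/2, Δ3=1/3
row 1: diag=4, rhs=-6; c'=1/4, d'=-3/2
row 2: denom=6−1·1/4=23/4; d'=(3−1·-3/2)/(23/4)=18/23
row 3: denom=10−2·8/23=214/23; d'=(-7−2·18/23)/(214/23)=-197/214
back: M3=-197/214
back: M2=18/23−8/23·-197/214=118/107
back: M1=-3/2−1/4·118/107=-190/107
M: M0=0, M1=-190/107, M2=118/107, M3=-197/214, M4=0
seg 0: a=-4, c=M0/2=0, d=(M1−M0)/(6·1)=-95/321, b=Δ0−h0·(2M0+M1)/6=737/321
seg 1: a=-2, c=M1/2=-95/107, d=(M2−M1)/(6·1)=154/321, b=Δ1−h1·(2M1+M2)/6=452/321
seg 2: a=-1, c=M2/2=59/107, d=(M3−M2)/(6·2)=-433/2568, b=Δ2−h2·(2M2+M3)/6=344/321
seg 3: a=2, c=M3/2=-197/428, d=(M4−M3)/(6·3)=197/3852, b=Δ3−h3·(2M3+M4)/6=805/642
t_q=3/4 → seg 0, τ=3/4; S=-4+737/321·τ+0·τ²+-95/321·τ³=-16455/6848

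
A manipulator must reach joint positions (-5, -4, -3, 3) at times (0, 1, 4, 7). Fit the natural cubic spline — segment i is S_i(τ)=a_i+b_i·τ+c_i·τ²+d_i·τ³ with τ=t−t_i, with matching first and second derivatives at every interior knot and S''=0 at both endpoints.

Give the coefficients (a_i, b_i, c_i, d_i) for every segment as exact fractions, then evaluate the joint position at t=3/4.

  seg 0: a=-5 b=100/87 c=0 d=-13/87
  seg 1: a=-4 b=61/87 c=-13/29 d=85/783
  seg 2: a=-3 b=82/87 c=46/87 d=-46/783
S(3/4) = -7797/1856

Δ: Δ0=1, Δ1=1/3, Δ2=2
row 1: diag=8, rhs=-4; c'=3/8, d'=-1/2
row 2: denom=12−3·3/8=87/8; d'=(10−3·-1/2)/(87/8)=92/87
back: M2=92/87
back: M1=-1/2−3/8·92/87=-26/29
M: M0=0, M1=-26/29, M2=92/87, M3=0
seg 0: a=-5, c=M0/2=0, d=(M1−M0)/(6·1)=-13/87, b=Δ0−h0·(2M0+M1)/6=100/87
seg 1: a=-4, c=M1/2=-13/29, d=(M2−M1)/(6·3)=85/783, b=Δ1−h1·(2M1+M2)/6=61/87
seg 2: a=-3, c=M2/2=46/87, d=(M3−M2)/(6·3)=-46/783, b=Δ2−h2·(2M2+M3)/6=82/87
t_q=3/4 → seg 0, τ=3/4; S=-5+100/87·τ+0·τ²+-13/87·τ³=-7797/1856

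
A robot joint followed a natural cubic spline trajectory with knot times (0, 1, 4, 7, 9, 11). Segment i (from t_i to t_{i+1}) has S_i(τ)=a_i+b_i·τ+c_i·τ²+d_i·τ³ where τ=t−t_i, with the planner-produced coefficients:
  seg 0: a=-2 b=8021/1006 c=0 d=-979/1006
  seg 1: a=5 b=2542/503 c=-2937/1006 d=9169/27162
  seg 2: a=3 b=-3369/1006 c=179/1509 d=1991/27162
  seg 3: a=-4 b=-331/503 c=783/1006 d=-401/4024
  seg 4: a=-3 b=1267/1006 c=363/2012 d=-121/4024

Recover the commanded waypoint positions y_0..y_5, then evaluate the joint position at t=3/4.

y_0=-2 y_1=5 y_2=3 y_3=-4 y_4=-3 y_5=0
S(3/4) = 229807/64384

y_0 = S_0(0) = a_0 = -2
y_1 = S_1(0) = a_1 = 5
y_2 = S_2(0) = a_2 = 3
y_3 = S_3(0) = a_3 = -4
y_4 = S_4(0) = a_4 = -3
y_5 = S_4(2) = 0
t_q=3/4 is in segment 0 (τ=3/4); S_0(τ)=229807/64384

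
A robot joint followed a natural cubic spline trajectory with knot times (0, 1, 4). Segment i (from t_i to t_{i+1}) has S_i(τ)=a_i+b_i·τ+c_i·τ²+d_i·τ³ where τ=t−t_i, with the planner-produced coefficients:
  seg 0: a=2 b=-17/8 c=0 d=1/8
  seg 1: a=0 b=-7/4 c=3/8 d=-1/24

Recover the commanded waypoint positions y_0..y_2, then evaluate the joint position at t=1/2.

y_0=2 y_1=0 y_2=-3
S(1/2) = 61/64

y_0 = S_0(0) = a_0 = 2
y_1 = S_1(0) = a_1 = 0
y_2 = S_1(3) = -3
t_q=1/2 is in segment 0 (τ=1/2); S_0(τ)=61/64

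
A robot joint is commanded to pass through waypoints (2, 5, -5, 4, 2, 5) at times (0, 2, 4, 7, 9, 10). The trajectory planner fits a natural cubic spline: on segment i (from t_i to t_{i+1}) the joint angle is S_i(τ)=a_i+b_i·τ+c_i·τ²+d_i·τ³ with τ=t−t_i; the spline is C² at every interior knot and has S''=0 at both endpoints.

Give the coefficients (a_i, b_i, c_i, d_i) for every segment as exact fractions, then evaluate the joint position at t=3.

Δ: Δ0=3/2, Δ1=-5, Δ2=3, Δ3=-1, Δ4=3
row 1: diag=8, rhs=-39; c'=1/4, d'=-39/8
row 2: denom=10−2·1/4=19/2; d'=(48−2·-39/8)/(19/2)=231/38
row 3: denom=10−3·6/19=172/19; d'=(-24−3·231/38)/(172/19)=-1605/344
row 4: denom=6−2·19/86=239/43; d'=(24−2·-1605/344)/(239/43)=5733/956
back: M4=5733/956
back: M3=-1605/344−19/86·5733/956=-5727/956
back: M2=231/38−6/19·-5727/956=1905/239
back: M1=-39/8−1/4·1905/239=-13131/1912
M: M0=0, M1=-13131/1912, M2=1905/239, M3=-5727/956, M4=5733/956, M5=0
seg 0: a=2, c=M0/2=0, d=(M1−M0)/(6·2)=-4377/7648, b=Δ0−h0·(2M0+M1)/6=7245/1912
seg 1: a=5, c=M1/2=-13131/3824, d=(M2−M1)/(6·2)=9457/7648, b=Δ1−h1·(2M1+M2)/6=-2943/956
seg 2: a=-5, c=M2/2=1905/478, d=(M3−M2)/(6·3)=-1483/1912, b=Δ2−h2·(2M2+M3)/6=-3777/1912
seg 3: a=4, c=M3/2=-5727/1912, d=(M4−M3)/(6·2)=955/956, b=Δ3−h3·(2M3+M4)/6=951/956
seg 4: a=2, c=M4/2=5733/1912, d=(M5−M4)/(6·1)=-1911/1912, b=Δ4−h4·(2M4+M5)/6=957/956
t_q=3 → seg 1, τ=1; S=5+-2943/956·τ+-13131/3824·τ²+9457/7648·τ³=-2109/7648

  seg 0: a=2 b=7245/1912 c=0 d=-4377/7648
  seg 1: a=5 b=-2943/956 c=-13131/3824 d=9457/7648
  seg 2: a=-5 b=-3777/1912 c=1905/478 d=-1483/1912
  seg 3: a=4 b=951/956 c=-5727/1912 d=955/956
  seg 4: a=2 b=957/956 c=5733/1912 d=-1911/1912
S(3) = -2109/7648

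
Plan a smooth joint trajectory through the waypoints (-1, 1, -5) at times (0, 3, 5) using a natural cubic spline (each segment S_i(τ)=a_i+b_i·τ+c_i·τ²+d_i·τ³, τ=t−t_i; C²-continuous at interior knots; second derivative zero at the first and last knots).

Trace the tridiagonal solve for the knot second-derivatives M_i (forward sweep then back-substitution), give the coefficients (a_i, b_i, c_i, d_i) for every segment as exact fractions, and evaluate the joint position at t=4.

  seg 0: a=-1 b=53/30 c=0 d=-11/90
  seg 1: a=1 b=-23/15 c=-11/10 d=11/60
S(4) = -29/20

Δ: Δ0=2/3, Δ1=-3
row 1: diag=10, rhs=-22; c'=1/5, d'=-11/5
back: M1=-11/5
M: M0=0, M1=-11/5, M2=0
seg 0: a=-1, c=M0/2=0, d=(M1−M0)/(6·3)=-11/90, b=Δ0−h0·(2M0+M1)/6=53/30
seg 1: a=1, c=M1/2=-11/10, d=(M2−M1)/(6·2)=11/60, b=Δ1−h1·(2M1+M2)/6=-23/15
t_q=4 → seg 1, τ=1; S=1+-23/15·τ+-11/10·τ²+11/60·τ³=-29/20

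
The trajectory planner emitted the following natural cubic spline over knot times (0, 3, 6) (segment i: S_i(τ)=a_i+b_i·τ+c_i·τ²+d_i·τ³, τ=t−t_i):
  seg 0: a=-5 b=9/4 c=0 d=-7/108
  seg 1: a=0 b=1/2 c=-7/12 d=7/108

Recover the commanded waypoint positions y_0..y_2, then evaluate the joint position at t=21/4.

y_0 = S_0(0) = a_0 = -5
y_1 = S_1(0) = a_1 = 0
y_2 = S_1(3) = -2
t_q=21/4 is in segment 1 (τ=9/4); S_1(τ)=-279/256

y_0=-5 y_1=0 y_2=-2
S(21/4) = -279/256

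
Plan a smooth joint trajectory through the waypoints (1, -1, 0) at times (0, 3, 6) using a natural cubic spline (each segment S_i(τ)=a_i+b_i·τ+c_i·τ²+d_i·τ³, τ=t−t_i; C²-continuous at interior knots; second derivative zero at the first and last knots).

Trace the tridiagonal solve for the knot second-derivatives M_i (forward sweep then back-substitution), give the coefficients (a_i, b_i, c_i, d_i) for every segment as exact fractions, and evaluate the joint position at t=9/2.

Δ: Δ0=-2/3, Δ1=1/3
row 1: diag=12, rhs=6; c'=1/4, d'=1/2
back: M1=1/2
M: M0=0, M1=1/2, M2=0
seg 0: a=1, c=M0/2=0, d=(M1−M0)/(6·3)=1/36, b=Δ0−h0·(2M0+M1)/6=-11/12
seg 1: a=-1, c=M1/2=1/4, d=(M2−M1)/(6·3)=-1/36, b=Δ1−h1·(2M1+M2)/6=-1/6
t_q=9/2 → seg 1, τ=3/2; S=-1+-1/6·τ+1/4·τ²+-1/36·τ³=-25/32

  seg 0: a=1 b=-11/12 c=0 d=1/36
  seg 1: a=-1 b=-1/6 c=1/4 d=-1/36
S(9/2) = -25/32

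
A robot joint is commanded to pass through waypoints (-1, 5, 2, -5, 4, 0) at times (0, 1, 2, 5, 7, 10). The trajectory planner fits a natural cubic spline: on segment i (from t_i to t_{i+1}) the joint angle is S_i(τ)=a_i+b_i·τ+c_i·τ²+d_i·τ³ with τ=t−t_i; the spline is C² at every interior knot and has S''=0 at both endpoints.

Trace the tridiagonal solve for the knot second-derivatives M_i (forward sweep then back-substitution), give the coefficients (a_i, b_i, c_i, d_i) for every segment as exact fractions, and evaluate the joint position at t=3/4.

Δ: Δ0=6, Δ1=-3, Δ2=-7/3, Δ3=9/2, Δ4=-4/3
row 1: diag=4, rhs=-54; c'=1/4, d'=-27/2
row 2: denom=8−1·1/4=31/4; d'=(4−1·-27/2)/(31/4)=70/31
row 3: denom=10−3·12/31=274/31; d'=(41−3·70/31)/(274/31)=1061/274
row 4: denom=10−2·31/137=1308/137; d'=(-35−2·1061/274)/(1308/137)=-488/109
back: M4=-488/109
back: M3=1061/274−31/137·-488/109=1065/218
back: M2=70/31−12/31·1065/218=40/109
back: M1=-27/2−1/4·40/109=-2963/218
M: M0=0, M1=-2963/218, M2=40/109, M3=1065/218, M4=-488/109, M5=0
seg 0: a=-1, c=M0/2=0, d=(M1−M0)/(6·1)=-2963/1308, b=Δ0−h0·(2M0+M1)/6=10811/1308
seg 1: a=5, c=M1/2=-2963/436, d=(M2−M1)/(6·1)=3043/1308, b=Δ1−h1·(2M1+M2)/6=961/654
seg 2: a=2, c=M2/2=20/109, d=(M3−M2)/(6·3)=985/3924, b=Δ2−h2·(2M2+M3)/6=-6727/1308
seg 3: a=-5, c=M3/2=1065/436, d=(M4−M3)/(6·2)=-2041/2616, b=Δ3−h3·(2M3+M4)/6=1789/654
seg 4: a=4, c=M4/2=-244/109, d=(M5−M4)/(6·3)=244/981, b=Δ4−h4·(2M4+M5)/6=1028/327
t_q=3/4 → seg 0, τ=3/4; S=-1+10811/1308·τ+0·τ²+-2963/1308·τ³=118405/27904

  seg 0: a=-1 b=10811/1308 c=0 d=-2963/1308
  seg 1: a=5 b=961/654 c=-2963/436 d=3043/1308
  seg 2: a=2 b=-6727/1308 c=20/109 d=985/3924
  seg 3: a=-5 b=1789/654 c=1065/436 d=-2041/2616
  seg 4: a=4 b=1028/327 c=-244/109 d=244/981
S(3/4) = 118405/27904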